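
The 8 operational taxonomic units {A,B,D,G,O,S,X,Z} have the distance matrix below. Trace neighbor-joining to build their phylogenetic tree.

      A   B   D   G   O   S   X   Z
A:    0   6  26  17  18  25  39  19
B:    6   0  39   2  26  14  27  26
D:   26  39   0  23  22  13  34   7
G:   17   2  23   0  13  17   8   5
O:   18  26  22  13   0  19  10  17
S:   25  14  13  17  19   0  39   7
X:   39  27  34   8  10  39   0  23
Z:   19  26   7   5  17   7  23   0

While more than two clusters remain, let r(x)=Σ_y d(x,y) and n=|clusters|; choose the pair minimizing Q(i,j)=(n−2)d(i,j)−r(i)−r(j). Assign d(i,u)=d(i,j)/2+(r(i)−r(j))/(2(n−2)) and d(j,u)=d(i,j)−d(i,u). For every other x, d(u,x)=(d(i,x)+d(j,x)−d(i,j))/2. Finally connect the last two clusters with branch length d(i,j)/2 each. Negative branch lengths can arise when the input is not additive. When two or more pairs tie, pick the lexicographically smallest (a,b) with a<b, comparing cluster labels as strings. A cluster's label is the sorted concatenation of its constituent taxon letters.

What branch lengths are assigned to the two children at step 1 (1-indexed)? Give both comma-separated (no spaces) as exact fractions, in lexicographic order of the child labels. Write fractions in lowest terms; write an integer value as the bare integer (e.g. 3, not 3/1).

iteration 1: select A,B (d=6, Q=-254); attach at lengths (23/6, 13/6); label the merged cluster AB
  updated: d(AB,D)=59/2, d(AB,G)=13/2, d(AB,O)=19, d(AB,S)=33/2, d(AB,X)=30, d(AB,Z)=39/2
iteration 2: select O,X (d=10, Q=-194); attach at lengths (3/5, 47/5); label the merged cluster OX
  updated: d(AB,OX)=39/2, d(D,OX)=23, d(G,OX)=11/2, d(OX,S)=24, d(OX,Z)=15
iteration 3: select AB,G (d=13/2, Q=-245/2); attach at lengths (121/16, -17/16); label the merged cluster ABG
  updated: d(ABG,D)=23, d(ABG,OX)=37/4, d(ABG,S)=27/2, d(ABG,Z)=9
iteration 4: select ABG,OX (d=37/4, Q=-393/4); attach at lengths (15/8, 59/8); label the merged cluster ABGOX
  updated: d(ABGOX,D)=147/8, d(ABGOX,S)=113/8, d(ABGOX,Z)=59/8
iteration 5: select ABGOX,Z (d=59/8, Q=-93/2); attach at lengths (133/16, -15/16); label the merged cluster ABGOXZ
  updated: d(ABGOXZ,D)=9, d(ABGOXZ,S)=55/8
iteration 6: select ABGOXZ,D (d=9, Q=-231/8); attach at lengths (23/16, 121/16); label the merged cluster ABDGOXZ
  updated: d(ABDGOXZ,S)=87/16
iteration 7: select ABDGOXZ,S (d=87/16); attach at lengths (87/32, 87/32); label the merged cluster ABDGOSXZ
final tree: ((((((A:23/6,B:13/6):121/16,G:-17/16):15/8,(O:3/5,X:47/5):59/8):133/16,Z:-15/16):23/16,D:121/16):87/32,S:87/32)
total length: 857/16

23/6,13/6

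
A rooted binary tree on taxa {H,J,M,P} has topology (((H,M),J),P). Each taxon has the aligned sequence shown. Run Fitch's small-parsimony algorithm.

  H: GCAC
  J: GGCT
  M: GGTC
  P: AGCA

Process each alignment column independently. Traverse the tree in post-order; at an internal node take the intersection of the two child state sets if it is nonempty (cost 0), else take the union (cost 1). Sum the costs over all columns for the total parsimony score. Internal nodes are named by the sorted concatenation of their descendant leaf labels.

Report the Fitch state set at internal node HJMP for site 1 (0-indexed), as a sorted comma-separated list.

G

[col 0] HM: children H:{G}, M:{G} ∩→ {G}; cost 0
[col 0] HJM: children HM:{G}, J:{G} ∩→ {G}; cost 0
[col 0] HJMP: children HJM:{G}, P:{A} ∪→ {A,G}; cost 1
[col 1] HM: children H:{C}, M:{G} ∪→ {C,G}; cost 1
[col 1] HJM: children HM:{C,G}, J:{G} ∩→ {G}; cost 0
[col 1] HJMP: children HJM:{G}, P:{G} ∩→ {G}; cost 0
[col 2] HM: children H:{A}, M:{T} ∪→ {A,T}; cost 1
[col 2] HJM: children HM:{A,T}, J:{C} ∪→ {A,C,T}; cost 1
[col 2] HJMP: children HJM:{A,C,T}, P:{C} ∩→ {C}; cost 0
[col 3] HM: children H:{C}, M:{C} ∩→ {C}; cost 0
[col 3] HJM: children HM:{C}, J:{T} ∪→ {C,T}; cost 1
[col 3] HJMP: children HJM:{C,T}, P:{A} ∪→ {A,C,T}; cost 1
per-site changes: [1, 1, 2, 2]; total = 6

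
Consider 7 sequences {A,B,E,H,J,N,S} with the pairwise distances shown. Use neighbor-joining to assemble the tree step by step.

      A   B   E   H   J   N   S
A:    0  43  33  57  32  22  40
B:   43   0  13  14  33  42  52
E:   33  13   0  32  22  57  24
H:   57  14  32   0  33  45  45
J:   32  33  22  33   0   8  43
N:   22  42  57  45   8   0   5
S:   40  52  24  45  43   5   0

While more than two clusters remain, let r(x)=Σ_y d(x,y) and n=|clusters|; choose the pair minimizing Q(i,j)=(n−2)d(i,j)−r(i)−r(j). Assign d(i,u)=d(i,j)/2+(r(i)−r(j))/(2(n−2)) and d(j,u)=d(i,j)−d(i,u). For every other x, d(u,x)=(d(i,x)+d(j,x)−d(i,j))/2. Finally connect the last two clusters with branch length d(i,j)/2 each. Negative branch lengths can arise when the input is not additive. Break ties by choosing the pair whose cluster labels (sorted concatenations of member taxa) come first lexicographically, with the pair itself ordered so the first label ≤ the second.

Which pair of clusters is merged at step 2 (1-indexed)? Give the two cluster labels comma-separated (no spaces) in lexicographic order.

B,H

iteration 1: select N,S (d=5, Q=-363); attach at lengths (-1/2, 11/2); label the merged cluster NS
  updated: d(A,NS)=57/2, d(B,NS)=89/2, d(E,NS)=38, d(H,NS)=85/2, d(J,NS)=23
iteration 2: select B,H (d=14, Q=-270); attach at lengths (25/8, 87/8); label the merged cluster BH
  updated: d(A,BH)=43, d(BH,E)=31/2, d(BH,J)=26, d(BH,NS)=73/2
iteration 3: select BH,E (d=31/2, Q=-183); attach at lengths (59/6, 17/3); label the merged cluster BEH
  updated: d(A,BEH)=121/4, d(BEH,J)=65/4, d(BEH,NS)=59/2
iteration 4: select A,NS (d=57/2, Q=-459/4); attach at lengths (267/16, 189/16); label the merged cluster ANS
  updated: d(ANS,BEH)=125/8, d(ANS,J)=53/4
iteration 5: select ANS,BEH (d=125/8, Q=-361/8); attach at lengths (101/16, 149/16); label the merged cluster ABEHNS
  updated: d(ABEHNS,J)=111/16
iteration 6: select ABEHNS,J (d=111/16); attach at lengths (111/32, 111/32); label the merged cluster ABEHJNS
final tree: (((A:267/16,(N:-1/2,S:11/2):189/16):101/16,((B:25/8,H:87/8):59/6,E:17/3):149/16):111/32,J:111/32)
total length: 1369/16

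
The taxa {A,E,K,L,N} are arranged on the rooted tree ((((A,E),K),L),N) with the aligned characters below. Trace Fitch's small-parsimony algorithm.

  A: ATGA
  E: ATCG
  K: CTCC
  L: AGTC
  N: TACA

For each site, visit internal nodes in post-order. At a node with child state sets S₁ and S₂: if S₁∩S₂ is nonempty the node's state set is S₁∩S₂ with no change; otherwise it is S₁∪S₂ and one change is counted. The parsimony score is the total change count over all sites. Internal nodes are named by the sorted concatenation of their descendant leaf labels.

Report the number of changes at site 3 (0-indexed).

[col 0] AE: children A:{A}, E:{A} ∩→ {A}; cost 0
[col 0] AEK: children AE:{A}, K:{C} ∪→ {A,C}; cost 1
[col 0] AEKL: children AEK:{A,C}, L:{A} ∩→ {A}; cost 0
[col 0] AEKLN: children AEKL:{A}, N:{T} ∪→ {A,T}; cost 1
[col 1] AE: children A:{T}, E:{T} ∩→ {T}; cost 0
[col 1] AEK: children AE:{T}, K:{T} ∩→ {T}; cost 0
[col 1] AEKL: children AEK:{T}, L:{G} ∪→ {G,T}; cost 1
[col 1] AEKLN: children AEKL:{G,T}, N:{A} ∪→ {A,G,T}; cost 1
[col 2] AE: children A:{G}, E:{C} ∪→ {C,G}; cost 1
[col 2] AEK: children AE:{C,G}, K:{C} ∩→ {C}; cost 0
[col 2] AEKL: children AEK:{C}, L:{T} ∪→ {C,T}; cost 1
[col 2] AEKLN: children AEKL:{C,T}, N:{C} ∩→ {C}; cost 0
[col 3] AE: children A:{A}, E:{G} ∪→ {A,G}; cost 1
[col 3] AEK: children AE:{A,G}, K:{C} ∪→ {A,C,G}; cost 1
[col 3] AEKL: children AEK:{A,C,G}, L:{C} ∩→ {C}; cost 0
[col 3] AEKLN: children AEKL:{C}, N:{A} ∪→ {A,C}; cost 1
per-site changes: [2, 2, 2, 3]; total = 9

3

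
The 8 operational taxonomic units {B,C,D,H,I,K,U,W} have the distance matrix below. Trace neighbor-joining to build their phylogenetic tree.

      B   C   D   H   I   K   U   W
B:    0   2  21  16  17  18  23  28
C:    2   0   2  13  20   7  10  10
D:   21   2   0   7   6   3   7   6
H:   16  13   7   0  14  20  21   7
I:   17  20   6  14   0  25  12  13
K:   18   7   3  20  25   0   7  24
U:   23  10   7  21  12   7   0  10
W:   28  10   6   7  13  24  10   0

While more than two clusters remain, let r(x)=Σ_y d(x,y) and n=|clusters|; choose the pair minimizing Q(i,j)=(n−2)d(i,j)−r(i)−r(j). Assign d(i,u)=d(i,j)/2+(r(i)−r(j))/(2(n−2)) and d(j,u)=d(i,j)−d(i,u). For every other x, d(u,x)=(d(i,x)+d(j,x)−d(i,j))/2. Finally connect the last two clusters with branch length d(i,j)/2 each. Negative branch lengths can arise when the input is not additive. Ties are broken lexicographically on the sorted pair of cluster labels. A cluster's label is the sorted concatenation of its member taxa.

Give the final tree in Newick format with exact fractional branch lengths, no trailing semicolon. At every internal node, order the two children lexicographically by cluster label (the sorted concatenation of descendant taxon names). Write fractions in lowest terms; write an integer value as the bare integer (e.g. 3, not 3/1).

iteration 1: select B,C (d=2, Q=-177); attach at lengths (73/12, -49/12); label the merged cluster BC
  updated: d(BC,D)=21/2, d(BC,H)=27/2, d(BC,I)=35/2, d(BC,K)=23/2, d(BC,U)=31/2, d(BC,W)=18
iteration 2: select K,U (d=7, Q=-128); attach at lengths (53/10, 17/10); label the merged cluster KU
  updated: d(BC,KU)=10, d(D,KU)=3/2, d(H,KU)=17, d(I,KU)=15, d(KU,W)=27/2
iteration 3: select H,W (d=7, Q=-88); attach at lengths (29/8, 27/8); label the merged cluster HW
  updated: d(BC,HW)=49/4, d(D,HW)=3, d(HW,I)=10, d(HW,KU)=47/4
iteration 4: select BC,KU (d=10, Q=-117/2); attach at lengths (7, 3); label the merged cluster BCKU
  updated: d(BCKU,D)=1, d(BCKU,HW)=7, d(BCKU,I)=45/4
iteration 5: select BCKU,D (d=1, Q=-109/4); attach at lengths (45/16, -29/16); label the merged cluster BCDKU
  updated: d(BCDKU,HW)=9/2, d(BCDKU,I)=65/8
iteration 6: select BCDKU,HW (d=9/2, Q=-181/8); attach at lengths (21/16, 51/16); label the merged cluster BCDHKUW
  updated: d(BCDHKUW,I)=109/16
iteration 7: select BCDHKUW,I (d=109/16); attach at lengths (109/32, 109/32); label the merged cluster BCDHIKUW
final tree: (((((B:73/12,C:-49/12):7,(K:53/10,U:17/10):3):45/16,D:-29/16):21/16,(H:29/8,W:27/8):51/16):109/32,I:109/32)
total length: 613/16

(((((B:73/12,C:-49/12):7,(K:53/10,U:17/10):3):45/16,D:-29/16):21/16,(H:29/8,W:27/8):51/16):109/32,I:109/32)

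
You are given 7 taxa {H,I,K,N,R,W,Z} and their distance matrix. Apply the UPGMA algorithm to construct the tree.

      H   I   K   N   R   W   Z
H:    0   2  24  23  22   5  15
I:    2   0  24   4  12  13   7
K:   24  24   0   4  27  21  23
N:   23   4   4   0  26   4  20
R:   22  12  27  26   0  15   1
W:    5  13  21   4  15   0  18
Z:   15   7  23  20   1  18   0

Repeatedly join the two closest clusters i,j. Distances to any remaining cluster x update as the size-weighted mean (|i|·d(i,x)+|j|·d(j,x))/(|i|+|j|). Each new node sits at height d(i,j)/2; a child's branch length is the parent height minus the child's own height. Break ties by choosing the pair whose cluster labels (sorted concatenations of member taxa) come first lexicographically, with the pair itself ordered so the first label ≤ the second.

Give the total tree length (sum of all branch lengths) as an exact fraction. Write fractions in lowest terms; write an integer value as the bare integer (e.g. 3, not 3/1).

1. join R+Z (d=1) ⇒ RZ; edges |R|=1/2, |Z|=1/2
  updated: d(H,RZ)=37/2, d(I,RZ)=19/2, d(K,RZ)=25, d(N,RZ)=23, d(RZ,W)=33/2
2. join H+I (d=2) ⇒ HI; edges |H|=1, |I|=1
  updated: d(HI,K)=24, d(HI,N)=27/2, d(HI,RZ)=14, d(HI,W)=9
3. join K+N (d=4) ⇒ KN; edges |K|=2, |N|=2
  updated: d(HI,KN)=75/4, d(KN,RZ)=24, d(KN,W)=25/2
4. join HI+W (d=9) ⇒ HIW; edges |HI|=7/2, |W|=9/2
  updated: d(HIW,KN)=50/3, d(HIW,RZ)=89/6
5. join HIW+RZ (d=89/6) ⇒ HIRWZ; edges |HIW|=35/12, |RZ|=83/12
  updated: d(HIRWZ,KN)=98/5
6. join HIRWZ+KN (d=98/5) ⇒ HIKNRWZ; edges |HIRWZ|=143/60, |KN|=39/5
final tree: ((((H:1,I:1):7/2,W:9/2):35/12,(R:1/2,Z:1/2):83/12):143/60,(K:2,N:2):39/5)
total length: 2101/60

2101/60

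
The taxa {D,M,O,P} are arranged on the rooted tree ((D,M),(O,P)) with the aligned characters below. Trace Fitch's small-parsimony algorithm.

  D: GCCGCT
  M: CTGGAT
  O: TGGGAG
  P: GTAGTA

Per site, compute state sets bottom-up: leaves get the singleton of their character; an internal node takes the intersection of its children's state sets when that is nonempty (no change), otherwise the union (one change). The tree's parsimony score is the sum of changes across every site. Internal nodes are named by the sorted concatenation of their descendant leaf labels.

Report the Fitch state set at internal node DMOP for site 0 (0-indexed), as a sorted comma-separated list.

G

site 0, node DM: D={G} ∪ M={C} → {C,G} (+1)
site 0, node OP: O={T} ∪ P={G} → {G,T} (+1)
site 0, node DMOP: DM={C,G} ∩ OP={G,T} → {G} (+0)
site 1, node DM: D={C} ∪ M={T} → {C,T} (+1)
site 1, node OP: O={G} ∪ P={T} → {G,T} (+1)
site 1, node DMOP: DM={C,T} ∩ OP={G,T} → {T} (+0)
site 2, node DM: D={C} ∪ M={G} → {C,G} (+1)
site 2, node OP: O={G} ∪ P={A} → {A,G} (+1)
site 2, node DMOP: DM={C,G} ∩ OP={A,G} → {G} (+0)
site 3, node DM: D={G} ∩ M={G} → {G} (+0)
site 3, node OP: O={G} ∩ P={G} → {G} (+0)
site 3, node DMOP: DM={G} ∩ OP={G} → {G} (+0)
site 4, node DM: D={C} ∪ M={A} → {A,C} (+1)
site 4, node OP: O={A} ∪ P={T} → {A,T} (+1)
site 4, node DMOP: DM={A,C} ∩ OP={A,T} → {A} (+0)
site 5, node DM: D={T} ∩ M={T} → {T} (+0)
site 5, node OP: O={G} ∪ P={A} → {A,G} (+1)
site 5, node DMOP: DM={T} ∪ OP={A,G} → {A,G,T} (+1)
per-site changes: [2, 2, 2, 0, 2, 2]; total = 10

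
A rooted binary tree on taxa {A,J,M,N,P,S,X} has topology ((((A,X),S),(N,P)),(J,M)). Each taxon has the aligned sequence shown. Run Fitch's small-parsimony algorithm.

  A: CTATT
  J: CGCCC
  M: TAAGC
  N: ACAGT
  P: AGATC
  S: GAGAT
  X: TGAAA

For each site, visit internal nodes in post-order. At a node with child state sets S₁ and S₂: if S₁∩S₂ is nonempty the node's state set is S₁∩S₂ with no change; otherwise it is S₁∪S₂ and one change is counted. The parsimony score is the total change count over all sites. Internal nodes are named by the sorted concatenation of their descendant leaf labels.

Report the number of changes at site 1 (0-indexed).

4

site 0, node AX: A={C} ∪ X={T} → {C,T} (+1)
site 0, node ASX: AX={C,T} ∪ S={G} → {C,G,T} (+1)
site 0, node NP: N={A} ∩ P={A} → {A} (+0)
site 0, node ANPSX: ASX={C,G,T} ∪ NP={A} → {A,C,G,T} (+1)
site 0, node JM: J={C} ∪ M={T} → {C,T} (+1)
site 0, node AJMNPSX: ANPSX={A,C,G,T} ∩ JM={C,T} → {C,T} (+0)
site 1, node AX: A={T} ∪ X={G} → {G,T} (+1)
site 1, node ASX: AX={G,T} ∪ S={A} → {A,G,T} (+1)
site 1, node NP: N={C} ∪ P={G} → {C,G} (+1)
site 1, node ANPSX: ASX={A,G,T} ∩ NP={C,G} → {G} (+0)
site 1, node JM: J={G} ∪ M={A} → {A,G} (+1)
site 1, node AJMNPSX: ANPSX={G} ∩ JM={A,G} → {G} (+0)
site 2, node AX: A={A} ∩ X={A} → {A} (+0)
site 2, node ASX: AX={A} ∪ S={G} → {A,G} (+1)
site 2, node NP: N={A} ∩ P={A} → {A} (+0)
site 2, node ANPSX: ASX={A,G} ∩ NP={A} → {A} (+0)
site 2, node JM: J={C} ∪ M={A} → {A,C} (+1)
site 2, node AJMNPSX: ANPSX={A} ∩ JM={A,C} → {A} (+0)
site 3, node AX: A={T} ∪ X={A} → {A,T} (+1)
site 3, node ASX: AX={A,T} ∩ S={A} → {A} (+0)
site 3, node NP: N={G} ∪ P={T} → {G,T} (+1)
site 3, node ANPSX: ASX={A} ∪ NP={G,T} → {A,G,T} (+1)
site 3, node JM: J={C} ∪ M={G} → {C,G} (+1)
site 3, node AJMNPSX: ANPSX={A,G,T} ∩ JM={C,G} → {G} (+0)
site 4, node AX: A={T} ∪ X={A} → {A,T} (+1)
site 4, node ASX: AX={A,T} ∩ S={T} → {T} (+0)
site 4, node NP: N={T} ∪ P={C} → {C,T} (+1)
site 4, node ANPSX: ASX={T} ∩ NP={C,T} → {T} (+0)
site 4, node JM: J={C} ∩ M={C} → {C} (+0)
site 4, node AJMNPSX: ANPSX={T} ∪ JM={C} → {C,T} (+1)
per-site changes: [4, 4, 2, 4, 3]; total = 17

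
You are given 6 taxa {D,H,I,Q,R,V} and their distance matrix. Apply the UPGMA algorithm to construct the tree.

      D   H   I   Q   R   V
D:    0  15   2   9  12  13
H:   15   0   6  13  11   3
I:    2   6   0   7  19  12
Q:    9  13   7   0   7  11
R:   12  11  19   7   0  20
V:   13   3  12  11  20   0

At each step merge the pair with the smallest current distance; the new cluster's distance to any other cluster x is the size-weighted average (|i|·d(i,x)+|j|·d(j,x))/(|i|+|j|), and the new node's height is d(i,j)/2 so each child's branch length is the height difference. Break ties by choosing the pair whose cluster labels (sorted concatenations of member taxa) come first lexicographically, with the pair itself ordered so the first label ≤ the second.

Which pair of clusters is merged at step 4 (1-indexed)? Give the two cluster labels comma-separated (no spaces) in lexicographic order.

DI,HV

iteration 1: select D,I (d=2); attach at lengths (1, 1); label the merged cluster DI
  updated: d(DI,H)=21/2, d(DI,Q)=8, d(DI,R)=31/2, d(DI,V)=25/2
iteration 2: select H,V (d=3); attach at lengths (3/2, 3/2); label the merged cluster HV
  updated: d(DI,HV)=23/2, d(HV,Q)=12, d(HV,R)=31/2
iteration 3: select Q,R (d=7); attach at lengths (7/2, 7/2); label the merged cluster QR
  updated: d(DI,QR)=47/4, d(HV,QR)=55/4
iteration 4: select DI,HV (d=23/2); attach at lengths (19/4, 17/4); label the merged cluster DHIV
  updated: d(DHIV,QR)=51/4
iteration 5: select DHIV,QR (d=51/4); attach at lengths (5/8, 23/8); label the merged cluster DHIQRV
final tree: (((D:1,I:1):19/4,(H:3/2,V:3/2):17/4):5/8,(Q:7/2,R:7/2):23/8)
total length: 49/2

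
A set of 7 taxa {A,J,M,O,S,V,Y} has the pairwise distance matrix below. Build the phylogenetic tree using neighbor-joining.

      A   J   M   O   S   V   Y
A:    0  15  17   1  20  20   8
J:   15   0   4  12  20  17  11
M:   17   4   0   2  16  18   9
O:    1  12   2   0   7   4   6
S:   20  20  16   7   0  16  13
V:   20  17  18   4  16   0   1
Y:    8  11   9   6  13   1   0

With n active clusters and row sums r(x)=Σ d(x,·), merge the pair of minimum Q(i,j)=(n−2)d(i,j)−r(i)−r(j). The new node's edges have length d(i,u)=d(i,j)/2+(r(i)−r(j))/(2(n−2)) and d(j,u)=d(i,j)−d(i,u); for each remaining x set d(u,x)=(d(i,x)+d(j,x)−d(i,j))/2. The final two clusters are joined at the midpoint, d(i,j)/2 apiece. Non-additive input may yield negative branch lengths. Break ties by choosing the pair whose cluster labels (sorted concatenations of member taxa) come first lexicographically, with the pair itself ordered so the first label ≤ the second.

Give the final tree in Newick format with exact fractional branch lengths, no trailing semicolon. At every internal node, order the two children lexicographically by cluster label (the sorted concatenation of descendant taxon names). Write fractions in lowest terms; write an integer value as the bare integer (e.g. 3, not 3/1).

step 1: merge (J,M) at d=4, Q=-125; branch lengths J→33/10, M→7/10; new cluster JM
  updated: d(A,JM)=14, d(JM,O)=5, d(JM,S)=16, d(JM,V)=31/2, d(JM,Y)=8
step 2: merge (V,Y) at d=1, Q=-177/2; branch lengths V→49/16, Y→-33/16; new cluster VY
  updated: d(A,VY)=27/2, d(JM,VY)=45/4, d(O,VY)=9/2, d(S,VY)=14
step 3: merge (A,O) at d=1, Q=-63; branch lengths A→17/3, O→-14/3; new cluster AO
  updated: d(AO,JM)=9, d(AO,S)=13, d(AO,VY)=17/2
step 4: merge (AO,JM) at d=9, Q=-195/4; branch lengths AO→49/16, JM→95/16; new cluster AJMO
  updated: d(AJMO,S)=10, d(AJMO,VY)=43/8
step 5: merge (AJMO,S) at d=10, Q=-235/8; branch lengths AJMO→11/16, S→149/16; new cluster AJMOS
  updated: d(AJMOS,VY)=75/16
step 6: merge (AJMOS,VY) at d=75/16; branch lengths AJMOS→75/32, VY→75/32; new cluster AJMOSVY
final tree: ((((A:17/3,O:-14/3):49/16,(J:33/10,M:7/10):95/16):11/16,S:149/16):75/32,(V:49/16,Y:-33/16):75/32)
total length: 475/16

((((A:17/3,O:-14/3):49/16,(J:33/10,M:7/10):95/16):11/16,S:149/16):75/32,(V:49/16,Y:-33/16):75/32)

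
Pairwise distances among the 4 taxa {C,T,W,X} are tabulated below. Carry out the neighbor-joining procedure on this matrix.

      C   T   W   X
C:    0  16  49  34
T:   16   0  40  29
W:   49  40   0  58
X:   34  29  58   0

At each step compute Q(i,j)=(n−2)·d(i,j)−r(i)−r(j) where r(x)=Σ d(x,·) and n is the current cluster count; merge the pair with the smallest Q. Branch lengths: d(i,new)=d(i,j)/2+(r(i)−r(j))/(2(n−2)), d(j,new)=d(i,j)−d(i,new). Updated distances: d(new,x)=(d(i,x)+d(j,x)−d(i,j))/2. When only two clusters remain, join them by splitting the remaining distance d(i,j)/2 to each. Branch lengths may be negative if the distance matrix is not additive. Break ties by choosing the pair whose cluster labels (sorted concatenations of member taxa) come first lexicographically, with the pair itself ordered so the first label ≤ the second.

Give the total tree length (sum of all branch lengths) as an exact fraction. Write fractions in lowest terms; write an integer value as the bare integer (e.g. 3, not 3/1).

75

iteration 1: select C,T (d=16, Q=-152); attach at lengths (23/2, 9/2); label the merged cluster CT
  updated: d(CT,W)=73/2, d(CT,X)=47/2
iteration 2: select CT,W (d=73/2, Q=-118); attach at lengths (1, 71/2); label the merged cluster CTW
  updated: d(CTW,X)=45/2
iteration 3: select CTW,X (d=45/2); attach at lengths (45/4, 45/4); label the merged cluster CTWX
final tree: (((C:23/2,T:9/2):1,W:71/2):45/4,X:45/4)
total length: 75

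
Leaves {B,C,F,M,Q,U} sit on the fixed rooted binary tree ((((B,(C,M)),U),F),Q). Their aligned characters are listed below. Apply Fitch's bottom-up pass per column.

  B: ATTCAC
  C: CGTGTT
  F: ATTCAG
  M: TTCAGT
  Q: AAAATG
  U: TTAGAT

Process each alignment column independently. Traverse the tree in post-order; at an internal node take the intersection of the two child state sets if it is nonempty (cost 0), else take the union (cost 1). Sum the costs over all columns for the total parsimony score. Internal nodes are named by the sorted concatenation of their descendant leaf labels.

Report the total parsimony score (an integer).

[col 0] CM: children C:{C}, M:{T} ∪→ {C,T}; cost 1
[col 0] BCM: children B:{A}, CM:{C,T} ∪→ {A,C,T}; cost 1
[col 0] BCMU: children BCM:{A,C,T}, U:{T} ∩→ {T}; cost 0
[col 0] BCFMU: children BCMU:{T}, F:{A} ∪→ {A,T}; cost 1
[col 0] BCFMQU: children BCFMU:{A,T}, Q:{A} ∩→ {A}; cost 0
[col 1] CM: children C:{G}, M:{T} ∪→ {G,T}; cost 1
[col 1] BCM: children B:{T}, CM:{G,T} ∩→ {T}; cost 0
[col 1] BCMU: children BCM:{T}, U:{T} ∩→ {T}; cost 0
[col 1] BCFMU: children BCMU:{T}, F:{T} ∩→ {T}; cost 0
[col 1] BCFMQU: children BCFMU:{T}, Q:{A} ∪→ {A,T}; cost 1
[col 2] CM: children C:{T}, M:{C} ∪→ {C,T}; cost 1
[col 2] BCM: children B:{T}, CM:{C,T} ∩→ {T}; cost 0
[col 2] BCMU: children BCM:{T}, U:{A} ∪→ {A,T}; cost 1
[col 2] BCFMU: children BCMU:{A,T}, F:{T} ∩→ {T}; cost 0
[col 2] BCFMQU: children BCFMU:{T}, Q:{A} ∪→ {A,T}; cost 1
[col 3] CM: children C:{G}, M:{A} ∪→ {A,G}; cost 1
[col 3] BCM: children B:{C}, CM:{A,G} ∪→ {A,C,G}; cost 1
[col 3] BCMU: children BCM:{A,C,G}, U:{G} ∩→ {G}; cost 0
[col 3] BCFMU: children BCMU:{G}, F:{C} ∪→ {C,G}; cost 1
[col 3] BCFMQU: children BCFMU:{C,G}, Q:{A} ∪→ {A,C,G}; cost 1
[col 4] CM: children C:{T}, M:{G} ∪→ {G,T}; cost 1
[col 4] BCM: children B:{A}, CM:{G,T} ∪→ {A,G,T}; cost 1
[col 4] BCMU: children BCM:{A,G,T}, U:{A} ∩→ {A}; cost 0
[col 4] BCFMU: children BCMU:{A}, F:{A} ∩→ {A}; cost 0
[col 4] BCFMQU: children BCFMU:{A}, Q:{T} ∪→ {A,T}; cost 1
[col 5] CM: children C:{T}, M:{T} ∩→ {T}; cost 0
[col 5] BCM: children B:{C}, CM:{T} ∪→ {C,T}; cost 1
[col 5] BCMU: children BCM:{C,T}, U:{T} ∩→ {T}; cost 0
[col 5] BCFMU: children BCMU:{T}, F:{G} ∪→ {G,T}; cost 1
[col 5] BCFMQU: children BCFMU:{G,T}, Q:{G} ∩→ {G}; cost 0
per-site changes: [3, 2, 3, 4, 3, 2]; total = 17

17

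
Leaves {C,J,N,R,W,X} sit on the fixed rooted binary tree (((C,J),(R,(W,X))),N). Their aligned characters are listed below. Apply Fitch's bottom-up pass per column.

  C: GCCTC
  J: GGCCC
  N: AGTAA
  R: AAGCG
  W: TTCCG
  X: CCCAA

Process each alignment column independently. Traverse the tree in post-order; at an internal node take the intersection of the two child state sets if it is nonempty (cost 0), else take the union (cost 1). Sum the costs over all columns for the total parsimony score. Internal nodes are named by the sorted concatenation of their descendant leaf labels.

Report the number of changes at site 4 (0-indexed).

site 0, node CJ: C={G} ∩ J={G} → {G} (+0)
site 0, node WX: W={T} ∪ X={C} → {C,T} (+1)
site 0, node RWX: R={A} ∪ WX={C,T} → {A,C,T} (+1)
site 0, node CJRWX: CJ={G} ∪ RWX={A,C,T} → {A,C,G,T} (+1)
site 0, node CJNRWX: CJRWX={A,C,G,T} ∩ N={A} → {A} (+0)
site 1, node CJ: C={C} ∪ J={G} → {C,G} (+1)
site 1, node WX: W={T} ∪ X={C} → {C,T} (+1)
site 1, node RWX: R={A} ∪ WX={C,T} → {A,C,T} (+1)
site 1, node CJRWX: CJ={C,G} ∩ RWX={A,C,T} → {C} (+0)
site 1, node CJNRWX: CJRWX={C} ∪ N={G} → {C,G} (+1)
site 2, node CJ: C={C} ∩ J={C} → {C} (+0)
site 2, node WX: W={C} ∩ X={C} → {C} (+0)
site 2, node RWX: R={G} ∪ WX={C} → {C,G} (+1)
site 2, node CJRWX: CJ={C} ∩ RWX={C,G} → {C} (+0)
site 2, node CJNRWX: CJRWX={C} ∪ N={T} → {C,T} (+1)
site 3, node CJ: C={T} ∪ J={C} → {C,T} (+1)
site 3, node WX: W={C} ∪ X={A} → {A,C} (+1)
site 3, node RWX: R={C} ∩ WX={A,C} → {C} (+0)
site 3, node CJRWX: CJ={C,T} ∩ RWX={C} → {C} (+0)
site 3, node CJNRWX: CJRWX={C} ∪ N={A} → {A,C} (+1)
site 4, node CJ: C={C} ∩ J={C} → {C} (+0)
site 4, node WX: W={G} ∪ X={A} → {A,G} (+1)
site 4, node RWX: R={G} ∩ WX={A,G} → {G} (+0)
site 4, node CJRWX: CJ={C} ∪ RWX={G} → {C,G} (+1)
site 4, node CJNRWX: CJRWX={C,G} ∪ N={A} → {A,C,G} (+1)
per-site changes: [3, 4, 2, 3, 3]; total = 15

3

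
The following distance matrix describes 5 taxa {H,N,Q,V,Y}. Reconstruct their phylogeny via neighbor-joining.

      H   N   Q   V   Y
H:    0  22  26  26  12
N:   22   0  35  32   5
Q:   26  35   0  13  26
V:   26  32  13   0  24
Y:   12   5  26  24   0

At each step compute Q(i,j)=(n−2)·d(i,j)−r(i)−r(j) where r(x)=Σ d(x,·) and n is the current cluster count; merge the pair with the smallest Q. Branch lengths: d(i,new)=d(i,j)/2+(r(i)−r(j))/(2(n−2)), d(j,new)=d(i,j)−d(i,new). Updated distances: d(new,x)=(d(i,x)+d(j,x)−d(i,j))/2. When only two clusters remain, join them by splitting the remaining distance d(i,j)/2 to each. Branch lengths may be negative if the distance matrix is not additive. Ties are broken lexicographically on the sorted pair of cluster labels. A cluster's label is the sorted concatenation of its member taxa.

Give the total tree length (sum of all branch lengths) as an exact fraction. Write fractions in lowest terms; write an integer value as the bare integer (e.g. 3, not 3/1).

iteration 1: select Q,V (d=13, Q=-156); attach at lengths (22/3, 17/3); label the merged cluster QV
  updated: d(H,QV)=39/2, d(N,QV)=27, d(QV,Y)=37/2
iteration 2: select H,QV (d=39/2, Q=-159/2); attach at lengths (55/8, 101/8); label the merged cluster HQV
  updated: d(HQV,N)=59/4, d(HQV,Y)=11/2
iteration 3: select HQV,N (d=59/4, Q=-101/4); attach at lengths (61/8, 57/8); label the merged cluster HNQV
  updated: d(HNQV,Y)=-17/8
iteration 4: select HNQV,Y (d=-17/8); attach at lengths (-17/16, -17/16); label the merged cluster HNQVY
final tree: (((H:55/8,(Q:22/3,V:17/3):101/8):61/8,N:57/8):-17/16,Y:-17/16)
total length: 361/8

361/8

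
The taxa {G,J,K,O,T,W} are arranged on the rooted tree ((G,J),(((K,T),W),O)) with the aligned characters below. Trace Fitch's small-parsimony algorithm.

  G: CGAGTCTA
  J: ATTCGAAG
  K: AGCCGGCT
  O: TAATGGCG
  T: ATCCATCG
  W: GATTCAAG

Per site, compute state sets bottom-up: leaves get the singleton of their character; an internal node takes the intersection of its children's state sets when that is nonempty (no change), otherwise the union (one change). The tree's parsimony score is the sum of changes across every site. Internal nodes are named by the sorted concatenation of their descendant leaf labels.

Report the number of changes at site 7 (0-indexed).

2

[col 0] GJ: children G:{C}, J:{A} ∪→ {A,C}; cost 1
[col 0] KT: children K:{A}, T:{A} ∩→ {A}; cost 0
[col 0] KTW: children KT:{A}, W:{G} ∪→ {A,G}; cost 1
[col 0] KOTW: children KTW:{A,G}, O:{T} ∪→ {A,G,T}; cost 1
[col 0] GJKOTW: children GJ:{A,C}, KOTW:{A,G,T} ∩→ {A}; cost 0
[col 1] GJ: children G:{G}, J:{T} ∪→ {G,T}; cost 1
[col 1] KT: children K:{G}, T:{T} ∪→ {G,T}; cost 1
[col 1] KTW: children KT:{G,T}, W:{A} ∪→ {A,G,T}; cost 1
[col 1] KOTW: children KTW:{A,G,T}, O:{A} ∩→ {A}; cost 0
[col 1] GJKOTW: children GJ:{G,T}, KOTW:{A} ∪→ {A,G,T}; cost 1
[col 2] GJ: children G:{A}, J:{T} ∪→ {A,T}; cost 1
[col 2] KT: children K:{C}, T:{C} ∩→ {C}; cost 0
[col 2] KTW: children KT:{C}, W:{T} ∪→ {C,T}; cost 1
[col 2] KOTW: children KTW:{C,T}, O:{A} ∪→ {A,C,T}; cost 1
[col 2] GJKOTW: children GJ:{A,T}, KOTW:{A,C,T} ∩→ {A,T}; cost 0
[col 3] GJ: children G:{G}, J:{C} ∪→ {C,G}; cost 1
[col 3] KT: children K:{C}, T:{C} ∩→ {C}; cost 0
[col 3] KTW: children KT:{C}, W:{T} ∪→ {C,T}; cost 1
[col 3] KOTW: children KTW:{C,T}, O:{T} ∩→ {T}; cost 0
[col 3] GJKOTW: children GJ:{C,G}, KOTW:{T} ∪→ {C,G,T}; cost 1
[col 4] GJ: children G:{T}, J:{G} ∪→ {G,T}; cost 1
[col 4] KT: children K:{G}, T:{A} ∪→ {A,G}; cost 1
[col 4] KTW: children KT:{A,G}, W:{C} ∪→ {A,C,G}; cost 1
[col 4] KOTW: children KTW:{A,C,G}, O:{G} ∩→ {G}; cost 0
[col 4] GJKOTW: children GJ:{G,T}, KOTW:{G} ∩→ {G}; cost 0
[col 5] GJ: children G:{C}, J:{A} ∪→ {A,C}; cost 1
[col 5] KT: children K:{G}, T:{T} ∪→ {G,T}; cost 1
[col 5] KTW: children KT:{G,T}, W:{A} ∪→ {A,G,T}; cost 1
[col 5] KOTW: children KTW:{A,G,T}, O:{G} ∩→ {G}; cost 0
[col 5] GJKOTW: children GJ:{A,C}, KOTW:{G} ∪→ {A,C,G}; cost 1
[col 6] GJ: children G:{T}, J:{A} ∪→ {A,T}; cost 1
[col 6] KT: children K:{C}, T:{C} ∩→ {C}; cost 0
[col 6] KTW: children KT:{C}, W:{A} ∪→ {A,C}; cost 1
[col 6] KOTW: children KTW:{A,C}, O:{C} ∩→ {C}; cost 0
[col 6] GJKOTW: children GJ:{A,T}, KOTW:{C} ∪→ {A,C,T}; cost 1
[col 7] GJ: children G:{A}, J:{G} ∪→ {A,G}; cost 1
[col 7] KT: children K:{T}, T:{G} ∪→ {G,T}; cost 1
[col 7] KTW: children KT:{G,T}, W:{G} ∩→ {G}; cost 0
[col 7] KOTW: children KTW:{G}, O:{G} ∩→ {G}; cost 0
[col 7] GJKOTW: children GJ:{A,G}, KOTW:{G} ∩→ {G}; cost 0
per-site changes: [3, 4, 3, 3, 3, 4, 3, 2]; total = 25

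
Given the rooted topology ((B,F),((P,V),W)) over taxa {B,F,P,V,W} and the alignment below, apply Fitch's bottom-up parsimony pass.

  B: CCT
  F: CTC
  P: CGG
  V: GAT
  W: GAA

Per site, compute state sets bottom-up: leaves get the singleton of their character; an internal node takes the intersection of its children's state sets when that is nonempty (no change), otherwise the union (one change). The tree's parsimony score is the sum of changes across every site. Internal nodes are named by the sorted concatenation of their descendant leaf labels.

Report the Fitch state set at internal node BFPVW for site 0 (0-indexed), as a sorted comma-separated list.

C,G

site 0, node BF: B={C} ∩ F={C} → {C} (+0)
site 0, node PV: P={C} ∪ V={G} → {C,G} (+1)
site 0, node PVW: PV={C,G} ∩ W={G} → {G} (+0)
site 0, node BFPVW: BF={C} ∪ PVW={G} → {C,G} (+1)
site 1, node BF: B={C} ∪ F={T} → {C,T} (+1)
site 1, node PV: P={G} ∪ V={A} → {A,G} (+1)
site 1, node PVW: PV={A,G} ∩ W={A} → {A} (+0)
site 1, node BFPVW: BF={C,T} ∪ PVW={A} → {A,C,T} (+1)
site 2, node BF: B={T} ∪ F={C} → {C,T} (+1)
site 2, node PV: P={G} ∪ V={T} → {G,T} (+1)
site 2, node PVW: PV={G,T} ∪ W={A} → {A,G,T} (+1)
site 2, node BFPVW: BF={C,T} ∩ PVW={A,G,T} → {T} (+0)
per-site changes: [2, 3, 3]; total = 8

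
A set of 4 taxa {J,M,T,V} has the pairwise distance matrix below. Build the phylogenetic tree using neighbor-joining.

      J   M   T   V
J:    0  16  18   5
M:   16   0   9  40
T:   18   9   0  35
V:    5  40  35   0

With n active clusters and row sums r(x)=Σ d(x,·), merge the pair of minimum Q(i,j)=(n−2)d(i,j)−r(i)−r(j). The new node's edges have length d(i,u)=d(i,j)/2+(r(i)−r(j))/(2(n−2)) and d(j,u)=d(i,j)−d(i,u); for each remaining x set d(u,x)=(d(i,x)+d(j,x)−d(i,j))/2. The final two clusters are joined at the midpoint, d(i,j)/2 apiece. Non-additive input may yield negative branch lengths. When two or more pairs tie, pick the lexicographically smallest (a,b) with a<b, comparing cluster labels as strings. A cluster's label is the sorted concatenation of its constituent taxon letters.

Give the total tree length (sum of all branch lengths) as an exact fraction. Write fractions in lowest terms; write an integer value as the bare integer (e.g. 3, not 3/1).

137/4

1. join J+V (d=5, Q=-109) ⇒ JV; edges |J|=-31/4, |V|=51/4
  updated: d(JV,M)=51/2, d(JV,T)=24
2. join JV+M (d=51/2, Q=-117/2) ⇒ JMV; edges |JV|=81/4, |M|=21/4
  updated: d(JMV,T)=15/4
3. join JMV+T (d=15/4) ⇒ JMTV; edges |JMV|=15/8, |T|=15/8
final tree: (((J:-31/4,V:51/4):81/4,M:21/4):15/8,T:15/8)
total length: 137/4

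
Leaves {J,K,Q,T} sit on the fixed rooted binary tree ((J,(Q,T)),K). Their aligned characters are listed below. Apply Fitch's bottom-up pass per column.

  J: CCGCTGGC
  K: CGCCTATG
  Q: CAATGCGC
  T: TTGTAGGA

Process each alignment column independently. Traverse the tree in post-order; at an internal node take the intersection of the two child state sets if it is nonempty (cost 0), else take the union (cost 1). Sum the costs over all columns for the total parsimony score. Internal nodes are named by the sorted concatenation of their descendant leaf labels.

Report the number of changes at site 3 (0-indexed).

[col 0] QT: children Q:{C}, T:{T} ∪→ {C,T}; cost 1
[col 0] JQT: children J:{C}, QT:{C,T} ∩→ {C}; cost 0
[col 0] JKQT: children JQT:{C}, K:{C} ∩→ {C}; cost 0
[col 1] QT: children Q:{A}, T:{T} ∪→ {A,T}; cost 1
[col 1] JQT: children J:{C}, QT:{A,T} ∪→ {A,C,T}; cost 1
[col 1] JKQT: children JQT:{A,C,T}, K:{G} ∪→ {A,C,G,T}; cost 1
[col 2] QT: children Q:{A}, T:{G} ∪→ {A,G}; cost 1
[col 2] JQT: children J:{G}, QT:{A,G} ∩→ {G}; cost 0
[col 2] JKQT: children JQT:{G}, K:{C} ∪→ {C,G}; cost 1
[col 3] QT: children Q:{T}, T:{T} ∩→ {T}; cost 0
[col 3] JQT: children J:{C}, QT:{T} ∪→ {C,T}; cost 1
[col 3] JKQT: children JQT:{C,T}, K:{C} ∩→ {C}; cost 0
[col 4] QT: children Q:{G}, T:{A} ∪→ {A,G}; cost 1
[col 4] JQT: children J:{T}, QT:{A,G} ∪→ {A,G,T}; cost 1
[col 4] JKQT: children JQT:{A,G,T}, K:{T} ∩→ {T}; cost 0
[col 5] QT: children Q:{C}, T:{G} ∪→ {C,G}; cost 1
[col 5] JQT: children J:{G}, QT:{C,G} ∩→ {G}; cost 0
[col 5] JKQT: children JQT:{G}, K:{A} ∪→ {A,G}; cost 1
[col 6] QT: children Q:{G}, T:{G} ∩→ {G}; cost 0
[col 6] JQT: children J:{G}, QT:{G} ∩→ {G}; cost 0
[col 6] JKQT: children JQT:{G}, K:{T} ∪→ {G,T}; cost 1
[col 7] QT: children Q:{C}, T:{A} ∪→ {A,C}; cost 1
[col 7] JQT: children J:{C}, QT:{A,C} ∩→ {C}; cost 0
[col 7] JKQT: children JQT:{C}, K:{G} ∪→ {C,G}; cost 1
per-site changes: [1, 3, 2, 1, 2, 2, 1, 2]; total = 14

1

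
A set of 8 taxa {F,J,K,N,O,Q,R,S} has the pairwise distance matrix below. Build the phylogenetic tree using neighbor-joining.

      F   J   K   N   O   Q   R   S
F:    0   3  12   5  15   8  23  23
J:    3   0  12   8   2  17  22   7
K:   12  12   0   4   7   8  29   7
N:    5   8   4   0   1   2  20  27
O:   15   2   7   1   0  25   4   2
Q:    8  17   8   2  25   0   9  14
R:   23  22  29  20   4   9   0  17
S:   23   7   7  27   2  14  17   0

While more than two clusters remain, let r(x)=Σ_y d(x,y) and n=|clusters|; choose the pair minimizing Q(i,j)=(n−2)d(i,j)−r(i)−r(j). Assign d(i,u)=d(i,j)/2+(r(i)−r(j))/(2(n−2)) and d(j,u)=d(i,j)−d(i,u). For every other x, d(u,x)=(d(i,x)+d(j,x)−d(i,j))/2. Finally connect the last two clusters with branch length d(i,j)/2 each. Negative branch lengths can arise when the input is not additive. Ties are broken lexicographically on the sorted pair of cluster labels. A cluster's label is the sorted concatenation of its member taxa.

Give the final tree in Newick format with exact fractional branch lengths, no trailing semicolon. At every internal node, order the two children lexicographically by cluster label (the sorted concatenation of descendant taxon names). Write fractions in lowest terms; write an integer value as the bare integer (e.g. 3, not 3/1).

((((F:51/16,(J:41/32,((O:-11/3,R:23/3):13/5,S:49/10):111/32):65/16):153/64,K:239/64):81/64,N:-47/64):175/128,Q:175/128)

step 1: merge (O,R) at d=4, Q=-156; branch lengths O→-11/3, R→23/3; new cluster OR
  updated: d(F,OR)=17, d(J,OR)=10, d(K,OR)=16, d(N,OR)=17/2, d(OR,Q)=15, d(OR,S)=15/2
step 2: merge (OR,S) at d=15/2, Q=-122; branch lengths OR→13/5, S→49/10; new cluster ORS
  updated: d(F,ORS)=65/4, d(J,ORS)=19/4, d(K,ORS)=31/4, d(N,ORS)=14, d(ORS,Q)=43/4
step 3: merge (J,ORS) at d=19/4, Q=-317/4; branch lengths J→41/32, ORS→111/32; new cluster JORS
  updated: d(F,JORS)=29/4, d(JORS,K)=15/2, d(JORS,N)=69/8, d(JORS,Q)=23/2
step 4: merge (F,JORS) at d=29/4, Q=-363/8; branch lengths F→51/16, JORS→65/16; new cluster FJORS
  updated: d(FJORS,K)=49/8, d(FJORS,N)=51/16, d(FJORS,Q)=49/8
step 5: merge (FJORS,K) at d=49/8, Q=-341/16; branch lengths FJORS→153/64, K→239/64; new cluster FJKORS
  updated: d(FJKORS,N)=17/32, d(FJKORS,Q)=4
step 6: merge (FJKORS,N) at d=17/32, Q=-209/32; branch lengths FJKORS→81/64, N→-47/64; new cluster FJKNORS
  updated: d(FJKNORS,Q)=175/64
step 7: merge (FJKNORS,Q) at d=175/64; branch lengths FJKNORS→175/128, Q→175/128; new cluster FJKNOQRS
final tree: ((((F:51/16,(J:41/32,((O:-11/3,R:23/3):13/5,S:49/10):111/32):65/16):153/64,K:239/64):81/64,N:-47/64):175/128,Q:175/128)
total length: 2105/64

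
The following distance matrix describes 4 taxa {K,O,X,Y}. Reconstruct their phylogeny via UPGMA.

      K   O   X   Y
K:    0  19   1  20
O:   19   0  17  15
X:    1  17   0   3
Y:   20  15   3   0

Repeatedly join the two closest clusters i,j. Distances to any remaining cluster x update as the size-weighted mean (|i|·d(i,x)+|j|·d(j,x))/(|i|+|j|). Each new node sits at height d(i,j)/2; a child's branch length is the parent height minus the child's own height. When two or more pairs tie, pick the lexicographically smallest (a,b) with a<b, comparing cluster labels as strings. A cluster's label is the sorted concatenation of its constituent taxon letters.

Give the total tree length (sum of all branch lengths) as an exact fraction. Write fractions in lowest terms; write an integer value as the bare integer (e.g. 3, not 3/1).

93/4

1. join K+X (d=1) ⇒ KX; edges |K|=1/2, |X|=1/2
  updated: d(KX,O)=18, d(KX,Y)=23/2
2. join KX+Y (d=23/2) ⇒ KXY; edges |KX|=21/4, |Y|=23/4
  updated: d(KXY,O)=17
3. join KXY+O (d=17) ⇒ KOXY; edges |KXY|=11/4, |O|=17/2
final tree: (((K:1/2,X:1/2):21/4,Y:23/4):11/4,O:17/2)
total length: 93/4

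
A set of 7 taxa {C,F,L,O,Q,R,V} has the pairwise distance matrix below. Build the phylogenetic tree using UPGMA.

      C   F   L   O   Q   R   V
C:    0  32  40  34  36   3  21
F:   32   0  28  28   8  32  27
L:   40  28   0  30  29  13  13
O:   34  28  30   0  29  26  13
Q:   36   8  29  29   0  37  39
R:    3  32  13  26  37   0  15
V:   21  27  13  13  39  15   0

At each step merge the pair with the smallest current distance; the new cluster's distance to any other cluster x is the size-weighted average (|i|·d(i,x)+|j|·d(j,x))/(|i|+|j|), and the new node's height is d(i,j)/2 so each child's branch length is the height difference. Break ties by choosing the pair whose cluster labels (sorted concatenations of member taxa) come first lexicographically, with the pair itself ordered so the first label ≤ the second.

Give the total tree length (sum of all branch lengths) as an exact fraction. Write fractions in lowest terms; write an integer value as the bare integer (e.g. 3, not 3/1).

iteration 1: select C,R (d=3); attach at lengths (3/2, 3/2); label the merged cluster CR
  updated: d(CR,F)=32, d(CR,L)=53/2, d(CR,O)=30, d(CR,Q)=73/2, d(CR,V)=18
iteration 2: select F,Q (d=8); attach at lengths (4, 4); label the merged cluster FQ
  updated: d(CR,FQ)=137/4, d(FQ,L)=57/2, d(FQ,O)=57/2, d(FQ,V)=33
iteration 3: select L,V (d=13); attach at lengths (13/2, 13/2); label the merged cluster LV
  updated: d(CR,LV)=89/4, d(FQ,LV)=123/4, d(LV,O)=43/2
iteration 4: select LV,O (d=43/2); attach at lengths (17/4, 43/4); label the merged cluster LOV
  updated: d(CR,LOV)=149/6, d(FQ,LOV)=30
iteration 5: select CR,LOV (d=149/6); attach at lengths (131/12, 5/3); label the merged cluster CLORV
  updated: d(CLORV,FQ)=317/10
iteration 6: select CLORV,FQ (d=317/10); attach at lengths (103/30, 237/20); label the merged cluster CFLOQRV
final tree: (((C:3/2,R:3/2):131/12,((L:13/2,V:13/2):17/4,O:43/4):5/3):103/30,(F:4,Q:4):237/20)
total length: 1003/15

1003/15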